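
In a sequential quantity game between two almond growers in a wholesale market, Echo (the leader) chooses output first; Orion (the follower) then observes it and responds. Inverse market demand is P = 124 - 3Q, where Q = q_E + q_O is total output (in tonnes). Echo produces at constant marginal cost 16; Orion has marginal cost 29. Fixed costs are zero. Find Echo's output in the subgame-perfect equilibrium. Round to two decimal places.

20.17

The follower Orion best-responds to any q_E: π_O = (124 - 3Q)q_O - 29q_O.
∂π_O/∂q_O = 95 - 3q_E - 6q_O = 0 gives the reaction function q_O = (95 - 3q_E)/6.
Echo substitutes q_O(q_E) into its own profit: π_E = q_E(124 - 3q_E - (95 - 3q_E)/2) - 16q_E = (153/2 - (3/2)q_E)q_E - 16q_E.
The leader's first-order condition 121/2 - 3q_E = 0 yields q_E = 121/6.
Then q_O = (95 - 3·(121/6))/6 = 23/4.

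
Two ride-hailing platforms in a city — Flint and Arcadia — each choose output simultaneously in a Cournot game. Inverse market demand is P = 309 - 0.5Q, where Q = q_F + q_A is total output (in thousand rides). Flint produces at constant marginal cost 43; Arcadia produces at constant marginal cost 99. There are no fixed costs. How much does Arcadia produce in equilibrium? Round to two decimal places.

102.67

Flint's profit: π_F = (309 - 0.5Q)q_F - (43q_F). Setting ∂π_F/∂q_F = 0: 266 - q_F - (1/2)(q_A) = 0.
Arcadia's first-order condition: 210 - q_A - (1/2)(q_F) = 0.
So q_F = (266 - (1/2)q_A) and q_A = (210 - (1/2)q_F).
Substituting one into the other gives q_F = 644/3 and q_A = 308/3.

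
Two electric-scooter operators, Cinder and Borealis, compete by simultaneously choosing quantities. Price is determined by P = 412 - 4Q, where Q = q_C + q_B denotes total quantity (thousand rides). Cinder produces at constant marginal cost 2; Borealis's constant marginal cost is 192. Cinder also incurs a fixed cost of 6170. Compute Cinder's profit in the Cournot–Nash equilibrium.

Cinder's profit: π_C = (412 - 4Q)q_C - (2q_C). Setting ∂π_C/∂q_C = 0: 410 - 8q_C - 4(q_B) = 0.
Borealis's profit: π_B = (412 - 4Q)q_B - (192q_B). Setting ∂π_B/∂q_B = 0: 220 - 8q_B - 4(q_C) = 0.
Rearranging gives the reaction functions q_C = (410 - 4q_B)/8 and q_B = (220 - 4q_C)/8.
Solving the pair: q_C = 50, q_B = 5/2.
Price P = 412 - 4·(105/2) = 202.
Cinder's profit: (202 - 2)·50 - 6170 = 3830.

3830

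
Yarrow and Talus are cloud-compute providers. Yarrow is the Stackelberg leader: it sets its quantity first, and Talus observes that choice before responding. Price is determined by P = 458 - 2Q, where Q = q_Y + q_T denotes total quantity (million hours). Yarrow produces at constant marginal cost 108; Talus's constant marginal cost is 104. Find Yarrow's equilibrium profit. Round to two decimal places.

7482.25

Solve by backward induction. Given q_Y, the follower Talus maximises π_T = (458 - 2q_Y - 2q_T)q_T - 104q_T.
Follower FOC: 354 - 2q_Y - 4q_T = 0, so q_T(q_Y) = (354 - 2q_Y)/4.
Yarrow substitutes q_T(q_Y) into its own profit: π_Y = q_Y(458 - 2q_Y - (354 - 2q_Y)/2) - 108q_Y = (281 - q_Y)q_Y - 108q_Y.
Leader FOC: 173 - 2q_Y = 0, so q_Y = 173/2.
Then q_T = (354 - 2·(173/2))/4 = 181/4.
Price P = 458 - 2·(527/4) = 389/2.
Yarrow's profit: (389/2 - 108)·(173/2) = 7482.2500.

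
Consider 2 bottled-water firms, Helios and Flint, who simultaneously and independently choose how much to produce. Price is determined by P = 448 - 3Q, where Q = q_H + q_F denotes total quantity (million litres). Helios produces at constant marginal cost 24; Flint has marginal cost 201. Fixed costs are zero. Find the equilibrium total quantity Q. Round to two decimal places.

74.56

Helios's profit: π_H = (448 - 3Q)q_H - (24q_H). Setting ∂π_H/∂q_H = 0: 424 - 6q_H - 3(q_F) = 0.
Flint's profit: π_F = (448 - 3Q)q_F - (201q_F). Setting ∂π_F/∂q_F = 0: 247 - 6q_F - 3(q_H) = 0.
So q_H = (424 - 3q_F)/6 and q_F = (247 - 3q_H)/6.
Solving the pair: q_H = 601/9, q_F = 70/9.
Total output Q = 601/9 + 70/9 = 671/9.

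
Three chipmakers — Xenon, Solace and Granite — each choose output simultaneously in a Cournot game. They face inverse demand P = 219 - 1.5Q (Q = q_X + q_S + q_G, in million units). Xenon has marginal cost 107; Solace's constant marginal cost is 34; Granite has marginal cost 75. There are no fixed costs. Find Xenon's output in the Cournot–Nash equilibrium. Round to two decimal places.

Xenon's profit: π_X = (219 - 1.5Q)q_X - (107q_X). Setting ∂π_X/∂q_X = 0: 112 - 3q_X - (3/2)(q_S + q_G) = 0.
Solace's first-order condition: 185 - 3q_S - (3/2)(q_X + q_G) = 0.
Granite's profit: π_G = (219 - 1.5Q)q_G - (75q_G). Setting ∂π_G/∂q_G = 0: 144 - 3q_G - (3/2)(q_X + q_S) = 0.
Adding the 3 conditions: 441 − 3Q − 3Q = 0, i.e. Q = 147/2.
Back-substituting: q_X = (112 − 441/4)/(3/2) = 7/6, q_S = (185 − 441/4)/(3/2) = 299/6, q_G = (144 − 441/4)/(3/2) = 45/2.

1.17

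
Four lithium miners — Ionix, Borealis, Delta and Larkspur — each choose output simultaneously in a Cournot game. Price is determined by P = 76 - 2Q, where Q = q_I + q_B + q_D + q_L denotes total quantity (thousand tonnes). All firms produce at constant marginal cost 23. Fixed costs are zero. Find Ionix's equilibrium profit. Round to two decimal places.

A representative firm's profit is π_i = q_i(76 - 2Q) - 23q_i.
First-order condition (treating rivals' output as given): 53 - 4q_i - 2·Σ_{j≠i} q_j = 0.
With identical firms every q_j equals q_i, so Σ_{j≠i} q_j = 3q_i and 53 = 10q_i, giving q_i = 53/10.
Price P = 76 - 2·(106/5) = 168/5.
Ionix's profit: (168/5 - 23)·(53/10) = 56.1800.

56.18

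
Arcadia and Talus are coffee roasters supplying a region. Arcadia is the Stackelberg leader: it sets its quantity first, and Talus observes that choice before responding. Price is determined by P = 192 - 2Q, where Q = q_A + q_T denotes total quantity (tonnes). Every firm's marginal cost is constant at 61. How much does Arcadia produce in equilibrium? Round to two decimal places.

32.75

The follower Talus best-responds to any q_A: π_T = (192 - 2Q)q_T - 61q_T.
∂π_T/∂q_T = 131 - 2q_A - 4q_T = 0 gives the reaction function q_T = (131 - 2q_A)/4.
Arcadia substitutes q_T(q_A) into its own profit: π_A = q_A(192 - 2q_A - (131 - 2q_A)/2) - 61q_A = (253/2 - q_A)q_A - 61q_A.
The leader's first-order condition 131/2 - 2q_A = 0 yields q_A = 131/4.
Then q_T = (131 - 2·(131/4))/4 = 131/8.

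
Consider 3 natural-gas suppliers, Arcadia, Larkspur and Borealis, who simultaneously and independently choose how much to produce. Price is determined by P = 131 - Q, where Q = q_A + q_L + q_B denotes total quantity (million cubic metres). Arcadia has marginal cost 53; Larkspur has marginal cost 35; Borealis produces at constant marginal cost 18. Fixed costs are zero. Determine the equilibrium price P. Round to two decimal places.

59.25

Arcadia's profit: π_A = (131 - Q)q_A - (53q_A). Setting ∂π_A/∂q_A = 0: 78 - 2q_A - (q_L + q_B) = 0.
Larkspur's profit: π_L = (131 - Q)q_L - (35q_L). Setting ∂π_L/∂q_L = 0: 96 - 2q_L - (q_A + q_B) = 0.
Borealis's first-order condition: 113 - 2q_B - (q_A + q_L) = 0.
Adding the 3 first-order conditions: 287 − 4Q = 0, so Q = 287/4.
Back-substituting: q_A = (78 − 287/4) = 25/4, q_L = (96 − 287/4) = 97/4, q_B = (113 − 287/4) = 165/4.
Total output Q = 287/4, so price P = 131 - 287/4 = 237/4.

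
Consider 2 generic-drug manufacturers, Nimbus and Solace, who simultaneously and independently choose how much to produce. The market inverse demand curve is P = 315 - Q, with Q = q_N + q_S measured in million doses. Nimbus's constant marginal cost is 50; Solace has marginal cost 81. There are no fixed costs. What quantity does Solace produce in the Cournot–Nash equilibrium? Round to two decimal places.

67.67

Nimbus's profit: π_N = (315 - Q)q_N - (50q_N). Setting ∂π_N/∂q_N = 0: 265 - 2q_N - (q_S) = 0.
Solace's profit: π_S = (315 - Q)q_S - (81q_S). Setting ∂π_S/∂q_S = 0: 234 - 2q_S - (q_N) = 0.
So q_N = (265 - q_S)/2 and q_S = (234 - q_N)/2.
Substituting one into the other gives q_N = 296/3 and q_S = 203/3.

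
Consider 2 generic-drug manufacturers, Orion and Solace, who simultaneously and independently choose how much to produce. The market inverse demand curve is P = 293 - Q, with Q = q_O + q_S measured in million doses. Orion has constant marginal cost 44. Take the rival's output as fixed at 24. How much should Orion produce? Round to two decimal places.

With the rival's output fixed at 24, Orion's profit is π_O = (293 - 24 - q_O)q_O - (44q_O) = (269 - q_O)q_O - (44q_O).
∂π_O/∂q_O = 225 - 2q_O = 0, so q_O = 225/2.

112.50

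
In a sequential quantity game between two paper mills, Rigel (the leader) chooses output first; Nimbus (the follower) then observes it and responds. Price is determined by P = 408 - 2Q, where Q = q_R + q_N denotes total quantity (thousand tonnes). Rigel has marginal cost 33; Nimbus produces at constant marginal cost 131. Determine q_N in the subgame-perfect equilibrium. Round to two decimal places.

Solve by backward induction. Given q_R, the follower Nimbus maximises π_N = (408 - 2q_R - 2q_N)q_N - 131q_N.
Follower FOC: 277 - 2q_R - 4q_N = 0, so q_N(q_R) = (277 - 2q_R)/4.
The leader anticipates this reaction. Substituting into P = 408 - 2Q gives P = 539/2 - q_R, so π_R = (539/2 - q_R)q_R - 33q_R.
Maximising: ∂π_R/∂q_R = 473/2 - 2q_R = 0, giving q_R = 473/4.
Then q_N = (277 - 2·(473/4))/4 = 81/8.

10.13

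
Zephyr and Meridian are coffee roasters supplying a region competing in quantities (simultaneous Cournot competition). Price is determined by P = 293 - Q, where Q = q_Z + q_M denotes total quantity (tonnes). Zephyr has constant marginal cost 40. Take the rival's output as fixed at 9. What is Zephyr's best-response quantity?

With the rival's output fixed at 9, Zephyr's profit is π_Z = (293 - 9 - q_Z)q_Z - (40q_Z) = (284 - q_Z)q_Z - (40q_Z).
∂π_Z/∂q_Z = 244 - 2q_Z = 0, so q_Z = 122.

122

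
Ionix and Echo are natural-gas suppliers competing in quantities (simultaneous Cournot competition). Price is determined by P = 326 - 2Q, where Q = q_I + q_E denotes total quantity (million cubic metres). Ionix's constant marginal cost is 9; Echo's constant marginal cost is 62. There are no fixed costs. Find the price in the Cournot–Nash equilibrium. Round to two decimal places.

Ionix's profit: π_I = (326 - 2Q)q_I - (9q_I). Setting ∂π_I/∂q_I = 0: 317 - 4q_I - 2(q_E) = 0.
Echo's first-order condition: 264 - 4q_E - 2(q_I) = 0.
Rearranging gives the reaction functions q_I = (317 - 2q_E)/4 and q_E = (264 - 2q_I)/4.
Substituting one into the other gives q_I = 185/3 and q_E = 211/6.
Total output Q = 581/6, so price P = 326 - 2·(581/6) = 397/3.

132.33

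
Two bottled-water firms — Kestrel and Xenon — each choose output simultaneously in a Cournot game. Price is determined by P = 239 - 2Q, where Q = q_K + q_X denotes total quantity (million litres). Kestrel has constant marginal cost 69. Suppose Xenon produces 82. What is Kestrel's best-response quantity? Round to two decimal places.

With the rival's output fixed at 82, Kestrel's profit is π_K = (239 - 2·82 - 2q_K)q_K - (69q_K) = (75 - 2q_K)q_K - (69q_K).
∂π_K/∂q_K = 6 - 4q_K = 0, so q_K = 3/2.

1.50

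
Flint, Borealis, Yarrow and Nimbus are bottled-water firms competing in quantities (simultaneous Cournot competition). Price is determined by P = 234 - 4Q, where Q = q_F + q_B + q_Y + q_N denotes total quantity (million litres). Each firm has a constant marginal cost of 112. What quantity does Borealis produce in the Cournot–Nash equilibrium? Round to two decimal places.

6.10

A representative firm's profit is π_i = q_i(234 - 4Q) - 112q_i.
Setting ∂π_i/∂q_i = 0 with rivals' quantities fixed: 122 - 8q_i - 4·Σ_{j≠i} q_j = 0.
With identical firms every q_j equals q_i, so Σ_{j≠i} q_j = 3q_i and 122 = 20q_i, giving q_i = 61/10.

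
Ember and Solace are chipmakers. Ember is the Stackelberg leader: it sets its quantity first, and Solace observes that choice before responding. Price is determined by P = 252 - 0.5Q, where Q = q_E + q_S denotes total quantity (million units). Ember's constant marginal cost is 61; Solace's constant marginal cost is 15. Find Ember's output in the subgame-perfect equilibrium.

Solve by backward induction. Given q_E, the follower Solace maximises π_S = (252 - (1/2)q_E - (1/2)q_S)q_S - 15q_S.
Follower FOC: 237 - (1/2)q_E - q_S = 0, so q_S(q_E) = (237 - (1/2)q_E).
Ember substitutes q_S(q_E) into its own profit: π_E = q_E(252 - (1/2)q_E - (237 - (1/2)q_E)/2) - 61q_E = (267/2 - (1/4)q_E)q_E - 61q_E.
The leader's first-order condition 145/2 - (1/2)q_E = 0 yields q_E = 145.
Then q_S = (237 - (1/2)·145) = 329/2.

145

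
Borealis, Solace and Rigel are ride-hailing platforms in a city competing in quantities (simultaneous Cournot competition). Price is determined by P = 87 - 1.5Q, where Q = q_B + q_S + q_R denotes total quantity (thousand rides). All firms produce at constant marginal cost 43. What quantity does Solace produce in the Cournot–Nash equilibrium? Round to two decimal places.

A representative firm's profit is π_i = q_i(87 - 1.5Q) - 43q_i.
Setting ∂π_i/∂q_i = 0 with rivals' quantities fixed: 44 - 3q_i - (3/2)·Σ_{j≠i} q_j = 0.
By symmetry each firm produces the same amount; substituting Σ_{j≠i} q_j = 2q_i yields q_i = 44/6 = 22/3.

7.33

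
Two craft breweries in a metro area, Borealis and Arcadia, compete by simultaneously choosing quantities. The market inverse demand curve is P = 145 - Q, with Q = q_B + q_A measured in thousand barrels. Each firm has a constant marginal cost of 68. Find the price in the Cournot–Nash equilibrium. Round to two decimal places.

93.67

Each firm earns π_i = (145 - Q)q_i - 68q_i.
First-order condition (treating rivals' output as given): 77 - 2q_i - q_j = 0.
With identical firms every q_j equals q_i, so q_j = q_i and 77 = 3q_i, giving q_i = 77/3.
Total output Q = 154/3, so price P = 145 - 154/3 = 281/3.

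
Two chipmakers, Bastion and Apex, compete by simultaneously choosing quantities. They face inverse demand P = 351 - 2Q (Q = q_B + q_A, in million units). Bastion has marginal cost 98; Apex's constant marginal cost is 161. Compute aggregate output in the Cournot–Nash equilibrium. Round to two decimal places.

Bastion's profit: π_B = (351 - 2Q)q_B - (98q_B). Setting ∂π_B/∂q_B = 0: 253 - 4q_B - 2(q_A) = 0.
Apex's profit: π_A = (351 - 2Q)q_A - (161q_A). Setting ∂π_A/∂q_A = 0: 190 - 4q_A - 2(q_B) = 0.
So q_B = (253 - 2q_A)/4 and q_A = (190 - 2q_B)/4.
Substituting one into the other gives q_B = 158/3 and q_A = 127/6.
Total output Q = 158/3 + 127/6 = 443/6.

73.83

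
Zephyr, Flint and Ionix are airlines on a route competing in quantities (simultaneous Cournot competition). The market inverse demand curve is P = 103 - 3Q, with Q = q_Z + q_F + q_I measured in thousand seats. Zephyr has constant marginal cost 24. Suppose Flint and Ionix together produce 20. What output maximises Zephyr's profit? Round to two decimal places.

3.17

With rivals' combined output fixed at 20, Zephyr's profit is π_Z = (103 - 3·20 - 3q_Z)q_Z - (24q_Z) = (43 - 3q_Z)q_Z - (24q_Z).
∂π_Z/∂q_Z = 19 - 6q_Z = 0, so q_Z = 19/6.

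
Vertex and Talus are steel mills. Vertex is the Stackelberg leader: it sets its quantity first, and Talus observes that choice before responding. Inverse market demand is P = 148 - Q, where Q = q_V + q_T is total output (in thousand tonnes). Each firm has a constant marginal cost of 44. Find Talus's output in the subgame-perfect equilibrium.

26

Solve by backward induction. Given q_V, the follower Talus maximises π_T = (148 - q_V - q_T)q_T - 44q_T.
∂π_T/∂q_T = 104 - q_V - 2q_T = 0 gives the reaction function q_T = (104 - q_V)/2.
Vertex substitutes q_T(q_V) into its own profit: π_V = q_V(148 - q_V - (104 - q_V)/2) - 44q_V = (96 - (1/2)q_V)q_V - 44q_V.
Leader FOC: 52 - q_V = 0, so q_V = 52.
Then q_T = (104 - 52)/2 = 26.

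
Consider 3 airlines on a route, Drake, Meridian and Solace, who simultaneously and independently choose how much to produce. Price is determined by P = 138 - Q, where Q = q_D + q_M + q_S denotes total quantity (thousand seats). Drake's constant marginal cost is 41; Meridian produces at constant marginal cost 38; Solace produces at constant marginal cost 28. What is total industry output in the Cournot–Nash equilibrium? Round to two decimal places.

76.75

Drake's profit: π_D = (138 - Q)q_D - (41q_D). Setting ∂π_D/∂q_D = 0: 97 - 2q_D - (q_M + q_S) = 0.
Meridian's profit: π_M = (138 - Q)q_M - (38q_M). Setting ∂π_M/∂q_M = 0: 100 - 2q_M - (q_D + q_S) = 0.
Solace's profit: π_S = (138 - Q)q_S - (28q_S). Setting ∂π_S/∂q_S = 0: 110 - 2q_S - (q_D + q_M) = 0.
Summing all 3 equations gives 307 − 4Q = 0, hence Q = 307/4.
Back-substituting: q_D = (97 − 307/4) = 81/4, q_M = (100 − 307/4) = 93/4, q_S = (110 − 307/4) = 133/4.
Total output Q = 81/4 + 93/4 + 133/4 = 307/4.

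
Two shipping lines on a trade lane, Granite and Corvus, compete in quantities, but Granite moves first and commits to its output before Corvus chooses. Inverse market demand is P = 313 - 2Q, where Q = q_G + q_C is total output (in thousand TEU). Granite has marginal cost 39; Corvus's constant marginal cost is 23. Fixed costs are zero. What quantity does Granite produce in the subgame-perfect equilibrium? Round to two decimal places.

64.50

Solve by backward induction. Given q_G, the follower Corvus maximises π_C = (313 - 2q_G - 2q_C)q_C - 23q_C.
Follower FOC: 290 - 2q_G - 4q_C = 0, so q_C(q_G) = (290 - 2q_G)/4.
The leader anticipates this reaction. Substituting into P = 313 - 2Q gives P = 168 - q_G, so π_G = (168 - q_G)q_G - 39q_G.
Leader FOC: 129 - 2q_G = 0, so q_G = 129/2.
Then q_C = (290 - 2·(129/2))/4 = 161/4.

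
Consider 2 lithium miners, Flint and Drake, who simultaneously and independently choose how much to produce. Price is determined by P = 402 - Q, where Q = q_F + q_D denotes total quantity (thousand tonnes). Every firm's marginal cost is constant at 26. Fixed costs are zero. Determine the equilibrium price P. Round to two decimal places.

151.33

Each firm earns π_i = (402 - Q)q_i - 26q_i.
First-order condition (treating rivals' output as given): 376 - 2q_i - q_j = 0.
By symmetry each firm produces the same amount; substituting q_j = q_i yields q_i = 376/3.
Total output Q = 752/3, so price P = 402 - 752/3 = 454/3.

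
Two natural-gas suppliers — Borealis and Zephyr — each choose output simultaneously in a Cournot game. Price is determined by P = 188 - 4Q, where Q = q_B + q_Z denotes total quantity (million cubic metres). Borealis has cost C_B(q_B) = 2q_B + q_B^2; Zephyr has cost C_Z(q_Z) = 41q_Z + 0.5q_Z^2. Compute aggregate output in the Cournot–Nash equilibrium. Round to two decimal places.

24.49

Borealis's profit: π_B = (188 - 4Q)q_B - (2q_B + q_B²). Setting ∂π_B/∂q_B = 0: 186 - 10q_B - 4(q_Z) = 0.
Zephyr's profit: π_Z = (188 - 4Q)q_Z - (41q_Z + (1/2)q_Z²). Setting ∂π_Z/∂q_Z = 0: 147 - 9q_Z - 4(q_B) = 0.
Best responses: q_B = (186 - 4q_Z)/10, q_Z = (147 - 4q_B)/9.
Substituting one into the other gives q_B = 543/37 and q_Z = 363/37.
Total output Q = 543/37 + 363/37 = 906/37.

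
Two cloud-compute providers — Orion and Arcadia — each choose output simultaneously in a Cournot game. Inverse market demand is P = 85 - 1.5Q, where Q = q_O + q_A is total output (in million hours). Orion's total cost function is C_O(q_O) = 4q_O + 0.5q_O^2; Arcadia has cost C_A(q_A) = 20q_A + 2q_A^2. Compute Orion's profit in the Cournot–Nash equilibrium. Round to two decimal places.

Orion's profit: π_O = (85 - 1.5Q)q_O - (4q_O + (1/2)q_O²). Setting ∂π_O/∂q_O = 0: 81 - 4q_O - (3/2)(q_A) = 0.
Arcadia's profit: π_A = (85 - 1.5Q)q_A - (20q_A + 2q_A²). Setting ∂π_A/∂q_A = 0: 65 - 7q_A - (3/2)(q_O) = 0.
Best responses: q_O = (81 - (3/2)q_A)/4, q_A = (65 - (3/2)q_O)/7.
Substituting one into the other gives q_O = 1878/103 and q_A = 554/103.
Price P = 85 - (3/2)·23.6117 = 49.5825.
Orion's profit: 49.5825·(1878/103) - 4·(1878/103) - (1/2)(1878/103)² = 664.8853.

664.89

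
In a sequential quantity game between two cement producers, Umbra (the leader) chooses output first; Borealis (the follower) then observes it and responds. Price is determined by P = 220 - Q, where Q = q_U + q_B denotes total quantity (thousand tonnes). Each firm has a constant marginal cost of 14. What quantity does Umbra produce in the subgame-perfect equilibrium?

103

Solve by backward induction. Given q_U, the follower Borealis maximises π_B = (220 - q_U - q_B)q_B - 14q_B.
∂π_B/∂q_B = 206 - q_U - 2q_B = 0 gives the reaction function q_B = (206 - q_U)/2.
The leader anticipates this reaction. Substituting into P = 220 - Q gives P = 117 - (1/2)q_U, so π_U = (117 - (1/2)q_U)q_U - 14q_U.
Maximising: ∂π_U/∂q_U = 103 - q_U = 0, giving q_U = 103.
Then q_B = (206 - 103)/2 = 103/2.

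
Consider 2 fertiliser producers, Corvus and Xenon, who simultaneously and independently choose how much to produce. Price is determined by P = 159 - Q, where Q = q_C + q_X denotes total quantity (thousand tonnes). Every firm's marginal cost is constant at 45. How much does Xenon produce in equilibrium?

A representative firm's profit is π_i = q_i(159 - Q) - 45q_i.
Setting ∂π_i/∂q_i = 0 with rivals' quantities fixed: 114 - 2q_i - q_j = 0.
By symmetry each firm produces the same amount; substituting q_j = q_i yields q_i = 114/3 = 38.

38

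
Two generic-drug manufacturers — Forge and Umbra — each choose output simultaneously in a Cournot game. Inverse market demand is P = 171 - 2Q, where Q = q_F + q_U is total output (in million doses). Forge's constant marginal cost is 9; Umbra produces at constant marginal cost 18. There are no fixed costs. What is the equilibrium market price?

66

Forge's profit: π_F = (171 - 2Q)q_F - (9q_F). Setting ∂π_F/∂q_F = 0: 162 - 4q_F - 2(q_U) = 0.
Umbra's first-order condition: 153 - 4q_U - 2(q_F) = 0.
Best responses: q_F = (162 - 2q_U)/4, q_U = (153 - 2q_F)/4.
Substituting one into the other gives q_F = 57/2 and q_U = 24.
Total output Q = 105/2, so price P = 171 - 2·(105/2) = 66.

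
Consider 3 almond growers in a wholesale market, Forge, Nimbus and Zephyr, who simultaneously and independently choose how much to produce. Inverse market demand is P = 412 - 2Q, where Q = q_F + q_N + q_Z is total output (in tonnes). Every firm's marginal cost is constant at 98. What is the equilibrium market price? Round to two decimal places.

176.50

Each firm earns π_i = (412 - 2Q)q_i - 98q_i.
Setting ∂π_i/∂q_i = 0 with rivals' quantities fixed: 314 - 4q_i - 2·Σ_{j≠i} q_j = 0.
With identical firms every q_j equals q_i, so Σ_{j≠i} q_j = 2q_i and 314 = 8q_i, giving q_i = 157/4.
Total output Q = 471/4, so price P = 412 - 2·(471/4) = 353/2.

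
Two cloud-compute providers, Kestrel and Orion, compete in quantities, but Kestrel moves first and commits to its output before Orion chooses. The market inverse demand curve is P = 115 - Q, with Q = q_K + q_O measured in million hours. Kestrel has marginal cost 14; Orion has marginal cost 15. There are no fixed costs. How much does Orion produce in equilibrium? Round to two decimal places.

Solve by backward induction. Given q_K, the follower Orion maximises π_O = (115 - q_K - q_O)q_O - 15q_O.
Setting the follower's marginal profit to zero, 100 - q_K - 2q_O = 0, i.e. q_O = (100 - q_K)/2.
Kestrel substitutes q_O(q_K) into its own profit: π_K = q_K(115 - q_K - (100 - q_K)/2) - 14q_K = (65 - (1/2)q_K)q_K - 14q_K.
The leader's first-order condition 51 - q_K = 0 yields q_K = 51.
Then q_O = (100 - 51)/2 = 49/2.

24.50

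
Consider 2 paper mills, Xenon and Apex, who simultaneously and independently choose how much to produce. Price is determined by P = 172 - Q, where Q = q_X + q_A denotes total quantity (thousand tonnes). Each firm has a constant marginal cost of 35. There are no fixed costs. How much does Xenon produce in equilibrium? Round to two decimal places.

45.67

Each firm earns π_i = (172 - Q)q_i - 35q_i.
Setting ∂π_i/∂q_i = 0 with rivals' quantities fixed: 137 - 2q_i - q_j = 0.
With identical firms every q_j equals q_i, so q_j = q_i and 137 = 3q_i, giving q_i = 137/3.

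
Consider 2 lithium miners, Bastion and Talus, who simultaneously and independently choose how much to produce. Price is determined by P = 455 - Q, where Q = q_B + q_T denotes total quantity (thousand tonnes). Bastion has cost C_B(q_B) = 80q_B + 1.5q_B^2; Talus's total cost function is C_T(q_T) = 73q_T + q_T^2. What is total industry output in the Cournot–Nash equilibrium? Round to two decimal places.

139.63

Bastion's profit: π_B = (455 - Q)q_B - (80q_B + (3/2)q_B²). Setting ∂π_B/∂q_B = 0: 375 - 5q_B - (q_T) = 0.
Talus's first-order condition: 382 - 4q_T - (q_B) = 0.
Rearranging gives the reaction functions q_B = (375 - q_T)/5 and q_T = (382 - q_B)/4.
Solving the pair: q_B = 1118/19, q_T = 1535/19.
Total output Q = 1118/19 + 1535/19 = 139.6316.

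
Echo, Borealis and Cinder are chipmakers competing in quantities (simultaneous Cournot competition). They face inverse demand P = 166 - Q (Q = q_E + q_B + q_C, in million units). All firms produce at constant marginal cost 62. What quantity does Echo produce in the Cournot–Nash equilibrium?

26

Each firm earns π_i = (166 - Q)q_i - 62q_i.
Setting ∂π_i/∂q_i = 0 with rivals' quantities fixed: 104 - 2q_i - Σ_{j≠i} q_j = 0.
With identical firms every q_j equals q_i, so Σ_{j≠i} q_j = 2q_i and 104 = 4q_i, giving q_i = 26.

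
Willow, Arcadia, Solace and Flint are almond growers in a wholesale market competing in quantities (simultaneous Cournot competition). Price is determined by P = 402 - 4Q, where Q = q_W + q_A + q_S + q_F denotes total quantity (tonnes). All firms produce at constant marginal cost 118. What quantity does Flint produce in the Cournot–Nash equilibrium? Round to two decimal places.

14.20

Each firm earns π_i = (402 - 4Q)q_i - 118q_i.
Setting ∂π_i/∂q_i = 0 with rivals' quantities fixed: 284 - 8q_i - 4·Σ_{j≠i} q_j = 0.
With identical firms every q_j equals q_i, so Σ_{j≠i} q_j = 3q_i and 284 = 20q_i, giving q_i = 71/5.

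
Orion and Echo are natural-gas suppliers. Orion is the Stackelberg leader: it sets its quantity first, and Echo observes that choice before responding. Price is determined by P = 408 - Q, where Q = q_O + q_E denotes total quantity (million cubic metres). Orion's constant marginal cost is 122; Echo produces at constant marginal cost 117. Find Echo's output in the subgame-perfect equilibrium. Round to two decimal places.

The follower Echo best-responds to any q_O: π_E = (408 - Q)q_E - 117q_E.
Setting the follower's marginal profit to zero, 291 - q_O - 2q_E = 0, i.e. q_E = (291 - q_O)/2.
The leader anticipates this reaction. Substituting into P = 408 - Q gives P = 525/2 - (1/2)q_O, so π_O = (525/2 - (1/2)q_O)q_O - 122q_O.
The leader's first-order condition 281/2 - q_O = 0 yields q_O = 281/2.
Then q_E = (291 - 281/2)/2 = 301/4.

75.25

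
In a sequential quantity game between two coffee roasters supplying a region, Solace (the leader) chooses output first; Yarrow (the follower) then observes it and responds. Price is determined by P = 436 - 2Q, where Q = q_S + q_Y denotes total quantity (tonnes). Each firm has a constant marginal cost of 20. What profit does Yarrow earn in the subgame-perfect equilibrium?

Solve by backward induction. Given q_S, the follower Yarrow maximises π_Y = (436 - 2q_S - 2q_Y)q_Y - 20q_Y.
Setting the follower's marginal profit to zero, 416 - 2q_S - 4q_Y = 0, i.e. q_Y = (416 - 2q_S)/4.
Solace substitutes q_Y(q_S) into its own profit: π_S = q_S(436 - 2q_S - (416 - 2q_S)/2) - 20q_S = (228 - q_S)q_S - 20q_S.
Maximising: ∂π_S/∂q_S = 208 - 2q_S = 0, giving q_S = 104.
Then q_Y = (416 - 2·104)/4 = 52.
Price P = 436 - 2·156 = 124.
Yarrow's profit: (124 - 20)·52 = 5408.

5408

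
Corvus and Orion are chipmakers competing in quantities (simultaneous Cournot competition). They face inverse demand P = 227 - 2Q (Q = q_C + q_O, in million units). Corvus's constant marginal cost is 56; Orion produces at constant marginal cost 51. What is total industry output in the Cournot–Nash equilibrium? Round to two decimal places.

57.83

Corvus's profit: π_C = (227 - 2Q)q_C - (56q_C). Setting ∂π_C/∂q_C = 0: 171 - 4q_C - 2(q_O) = 0.
Orion's first-order condition: 176 - 4q_O - 2(q_C) = 0.
Best responses: q_C = (171 - 2q_O)/4, q_O = (176 - 2q_C)/4.
Solving the pair: q_C = 83/3, q_O = 181/6.
Total output Q = 83/3 + 181/6 = 347/6.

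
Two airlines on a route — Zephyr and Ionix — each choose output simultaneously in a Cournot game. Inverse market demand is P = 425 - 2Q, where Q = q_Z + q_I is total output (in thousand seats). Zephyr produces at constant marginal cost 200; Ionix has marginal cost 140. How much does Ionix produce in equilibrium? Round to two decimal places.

57.50

Zephyr's profit: π_Z = (425 - 2Q)q_Z - (200q_Z). Setting ∂π_Z/∂q_Z = 0: 225 - 4q_Z - 2(q_I) = 0.
Ionix's first-order condition: 285 - 4q_I - 2(q_Z) = 0.
Rearranging gives the reaction functions q_Z = (225 - 2q_I)/4 and q_I = (285 - 2q_Z)/4.
Substituting one into the other gives q_Z = 55/2 and q_I = 115/2.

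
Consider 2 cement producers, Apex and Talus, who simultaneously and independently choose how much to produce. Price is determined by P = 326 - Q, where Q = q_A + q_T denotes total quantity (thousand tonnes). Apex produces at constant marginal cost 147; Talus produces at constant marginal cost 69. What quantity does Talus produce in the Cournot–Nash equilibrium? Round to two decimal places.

Apex's profit: π_A = (326 - Q)q_A - (147q_A). Setting ∂π_A/∂q_A = 0: 179 - 2q_A - (q_T) = 0.
Talus's first-order condition: 257 - 2q_T - (q_A) = 0.
Rearranging gives the reaction functions q_A = (179 - q_T)/2 and q_T = (257 - q_A)/2.
Solving the pair: q_A = 101/3, q_T = 335/3.

111.67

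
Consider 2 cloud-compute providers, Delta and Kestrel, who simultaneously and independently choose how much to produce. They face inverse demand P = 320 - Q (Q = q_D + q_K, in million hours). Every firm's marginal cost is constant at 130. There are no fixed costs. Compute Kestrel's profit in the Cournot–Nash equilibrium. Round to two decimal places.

4011.11

Each firm earns π_i = (320 - Q)q_i - 130q_i.
Setting ∂π_i/∂q_i = 0 with rivals' quantities fixed: 190 - 2q_i - q_j = 0.
With identical firms every q_j equals q_i, so q_j = q_i and 190 = 3q_i, giving q_i = 190/3.
Price P = 320 - 380/3 = 580/3.
Kestrel's profit: (580/3 - 130)·(190/3) = 4011.1111.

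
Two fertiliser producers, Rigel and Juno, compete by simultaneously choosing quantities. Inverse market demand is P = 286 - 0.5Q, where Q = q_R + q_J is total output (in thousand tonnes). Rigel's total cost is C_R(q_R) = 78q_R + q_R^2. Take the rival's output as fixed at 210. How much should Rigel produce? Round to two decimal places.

34.33

With the rival's output fixed at 210, Rigel's profit is π_R = (286 - (1/2)·210 - (1/2)q_R)q_R - (78q_R + q_R²) = (181 - (1/2)q_R)q_R - (78q_R + q_R²).
∂π_R/∂q_R = 103 - 3q_R = 0, so q_R = 103/3.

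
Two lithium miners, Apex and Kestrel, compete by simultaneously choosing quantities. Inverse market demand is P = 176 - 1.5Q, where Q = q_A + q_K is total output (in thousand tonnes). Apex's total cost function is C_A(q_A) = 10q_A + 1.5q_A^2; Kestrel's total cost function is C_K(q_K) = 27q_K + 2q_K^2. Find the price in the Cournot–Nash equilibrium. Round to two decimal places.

116.25

Apex's profit: π_A = (176 - 1.5Q)q_A - (10q_A + (3/2)q_A²). Setting ∂π_A/∂q_A = 0: 166 - 6q_A - (3/2)(q_K) = 0.
Kestrel's first-order condition: 149 - 7q_K - (3/2)(q_A) = 0.
So q_A = (166 - (3/2)q_K)/6 and q_K = (149 - (3/2)q_A)/7.
Substituting one into the other gives q_A = 23.6101 and q_K = 860/53.
Total output Q = 39.8365, so price P = 176 - (3/2)·39.8365 = 116.2453.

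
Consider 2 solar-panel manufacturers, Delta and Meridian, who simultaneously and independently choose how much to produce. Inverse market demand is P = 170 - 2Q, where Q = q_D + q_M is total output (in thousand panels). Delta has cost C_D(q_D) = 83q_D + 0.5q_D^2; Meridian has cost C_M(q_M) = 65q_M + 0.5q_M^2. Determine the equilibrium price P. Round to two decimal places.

Delta's profit: π_D = (170 - 2Q)q_D - (83q_D + (1/2)q_D²). Setting ∂π_D/∂q_D = 0: 87 - 5q_D - 2(q_M) = 0.
Meridian's profit: π_M = (170 - 2Q)q_M - (65q_M + (1/2)q_M²). Setting ∂π_M/∂q_M = 0: 105 - 5q_M - 2(q_D) = 0.
So q_D = (87 - 2q_M)/5 and q_M = (105 - 2q_D)/5.
Substituting one into the other gives q_D = 75/7 and q_M = 117/7.
Total output Q = 192/7, so price P = 170 - 2·(192/7) = 806/7.

115.14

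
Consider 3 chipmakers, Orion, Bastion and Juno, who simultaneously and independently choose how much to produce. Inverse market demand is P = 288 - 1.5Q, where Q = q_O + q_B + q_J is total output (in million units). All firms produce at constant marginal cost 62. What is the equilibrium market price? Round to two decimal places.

Each firm earns π_i = (288 - 1.5Q)q_i - 62q_i.
Setting ∂π_i/∂q_i = 0 with rivals' quantities fixed: 226 - 3q_i - (3/2)·Σ_{j≠i} q_j = 0.
By symmetry each firm produces the same amount; substituting Σ_{j≠i} q_j = 2q_i yields q_i = 226/6 = 113/3.
Total output Q = 113, so price P = 288 - (3/2)·113 = 237/2.

118.50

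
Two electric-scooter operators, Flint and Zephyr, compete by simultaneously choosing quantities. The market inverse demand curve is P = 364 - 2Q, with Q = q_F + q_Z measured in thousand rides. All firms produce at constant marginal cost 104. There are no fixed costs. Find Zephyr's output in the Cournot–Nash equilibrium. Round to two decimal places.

A representative firm's profit is π_i = q_i(364 - 2Q) - 104q_i.
Setting ∂π_i/∂q_i = 0 with rivals' quantities fixed: 260 - 4q_i - 2q_j = 0.
By symmetry each firm produces the same amount; substituting q_j = q_i yields q_i = 260/6 = 130/3.

43.33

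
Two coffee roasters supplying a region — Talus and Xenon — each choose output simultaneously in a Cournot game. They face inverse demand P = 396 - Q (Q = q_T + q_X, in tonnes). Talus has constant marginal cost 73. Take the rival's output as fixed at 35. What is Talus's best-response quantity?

With the rival's output fixed at 35, Talus's profit is π_T = (396 - 35 - q_T)q_T - (73q_T) = (361 - q_T)q_T - (73q_T).
∂π_T/∂q_T = 288 - 2q_T = 0, so q_T = 144.

144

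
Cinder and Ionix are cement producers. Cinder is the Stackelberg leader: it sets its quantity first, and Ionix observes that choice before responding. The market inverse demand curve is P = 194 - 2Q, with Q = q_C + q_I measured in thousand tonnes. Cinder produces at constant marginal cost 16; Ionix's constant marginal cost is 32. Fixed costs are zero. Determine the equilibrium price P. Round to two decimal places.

The follower Ionix best-responds to any q_C: π_I = (194 - 2Q)q_I - 32q_I.
∂π_I/∂q_I = 162 - 2q_C - 4q_I = 0 gives the reaction function q_I = (162 - 2q_C)/4.
Cinder substitutes q_I(q_C) into its own profit: π_C = q_C(194 - 2q_C - (162 - 2q_C)/2) - 16q_C = (113 - q_C)q_C - 16q_C.
Leader FOC: 97 - 2q_C = 0, so q_C = 97/2.
Then q_I = (162 - 2·(97/2))/4 = 65/4.
Total output Q = 259/4, so price P = 194 - 2·(259/4) = 129/2.

64.50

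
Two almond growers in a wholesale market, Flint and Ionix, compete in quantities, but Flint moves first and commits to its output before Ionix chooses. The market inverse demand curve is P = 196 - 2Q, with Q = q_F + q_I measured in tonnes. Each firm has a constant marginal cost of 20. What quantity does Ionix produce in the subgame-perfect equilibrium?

22

The follower Ionix best-responds to any q_F: π_I = (196 - 2Q)q_I - 20q_I.
Setting the follower's marginal profit to zero, 176 - 2q_F - 4q_I = 0, i.e. q_I = (176 - 2q_F)/4.
Flint substitutes q_I(q_F) into its own profit: π_F = q_F(196 - 2q_F - (176 - 2q_F)/2) - 20q_F = (108 - q_F)q_F - 20q_F.
Leader FOC: 88 - 2q_F = 0, so q_F = 44.
Then q_I = (176 - 2·44)/4 = 22.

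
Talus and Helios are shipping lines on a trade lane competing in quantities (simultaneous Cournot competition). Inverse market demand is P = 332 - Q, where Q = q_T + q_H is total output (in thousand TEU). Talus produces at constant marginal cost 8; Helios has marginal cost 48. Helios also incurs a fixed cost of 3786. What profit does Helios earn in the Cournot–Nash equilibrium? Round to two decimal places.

2829.11

Talus's profit: π_T = (332 - Q)q_T - (8q_T). Setting ∂π_T/∂q_T = 0: 324 - 2q_T - (q_H) = 0.
Helios's profit: π_H = (332 - Q)q_H - (48q_H). Setting ∂π_H/∂q_H = 0: 284 - 2q_H - (q_T) = 0.
So q_T = (324 - q_H)/2 and q_H = (284 - q_T)/2.
Substituting one into the other gives q_T = 364/3 and q_H = 244/3.
Price P = 332 - 608/3 = 388/3.
Helios's profit: (388/3 - 48)·(244/3) - 3786 = 2829.1111.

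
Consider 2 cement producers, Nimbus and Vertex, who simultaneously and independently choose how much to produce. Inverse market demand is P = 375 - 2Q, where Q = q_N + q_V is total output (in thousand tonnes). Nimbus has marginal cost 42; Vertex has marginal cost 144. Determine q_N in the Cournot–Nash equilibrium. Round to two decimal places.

72.50

Nimbus's profit: π_N = (375 - 2Q)q_N - (42q_N). Setting ∂π_N/∂q_N = 0: 333 - 4q_N - 2(q_V) = 0.
Vertex's first-order condition: 231 - 4q_V - 2(q_N) = 0.
Best responses: q_N = (333 - 2q_V)/4, q_V = (231 - 2q_N)/4.
Solving the pair: q_N = 145/2, q_V = 43/2.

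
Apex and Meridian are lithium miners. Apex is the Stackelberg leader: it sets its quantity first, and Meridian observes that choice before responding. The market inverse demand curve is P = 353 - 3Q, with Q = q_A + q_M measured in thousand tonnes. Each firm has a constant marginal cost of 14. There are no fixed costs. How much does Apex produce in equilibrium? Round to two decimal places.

Solve by backward induction. Given q_A, the follower Meridian maximises π_M = (353 - 3q_A - 3q_M)q_M - 14q_M.
Follower FOC: 339 - 3q_A - 6q_M = 0, so q_M(q_A) = (339 - 3q_A)/6.
The leader anticipates this reaction. Substituting into P = 353 - 3Q gives P = 367/2 - (3/2)q_A, so π_A = (367/2 - (3/2)q_A)q_A - 14q_A.
Maximising: ∂π_A/∂q_A = 339/2 - 3q_A = 0, giving q_A = 113/2.
Then q_M = (339 - 3·(113/2))/6 = 113/4.

56.50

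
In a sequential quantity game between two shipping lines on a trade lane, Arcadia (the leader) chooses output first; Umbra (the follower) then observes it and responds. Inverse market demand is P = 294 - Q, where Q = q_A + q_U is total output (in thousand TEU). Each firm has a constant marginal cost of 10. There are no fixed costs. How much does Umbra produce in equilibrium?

Solve by backward induction. Given q_A, the follower Umbra maximises π_U = (294 - q_A - q_U)q_U - 10q_U.
Follower FOC: 284 - q_A - 2q_U = 0, so q_U(q_A) = (284 - q_A)/2.
The leader anticipates this reaction. Substituting into P = 294 - Q gives P = 152 - (1/2)q_A, so π_A = (152 - (1/2)q_A)q_A - 10q_A.
The leader's first-order condition 142 - q_A = 0 yields q_A = 142.
Then q_U = (284 - 142)/2 = 71.

71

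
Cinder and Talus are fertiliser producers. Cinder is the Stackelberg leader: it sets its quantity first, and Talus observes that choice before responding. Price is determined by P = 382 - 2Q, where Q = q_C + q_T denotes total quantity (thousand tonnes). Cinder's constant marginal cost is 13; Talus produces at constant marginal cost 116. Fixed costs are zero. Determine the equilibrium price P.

The follower Talus best-responds to any q_C: π_T = (382 - 2Q)q_T - 116q_T.
∂π_T/∂q_T = 266 - 2q_C - 4q_T = 0 gives the reaction function q_T = (266 - 2q_C)/4.
The leader anticipates this reaction. Substituting into P = 382 - 2Q gives P = 249 - q_C, so π_C = (249 - q_C)q_C - 13q_C.
Maximising: ∂π_C/∂q_C = 236 - 2q_C = 0, giving q_C = 118.
Then q_T = (266 - 2·118)/4 = 15/2.
Total output Q = 251/2, so price P = 382 - 2·(251/2) = 131.

131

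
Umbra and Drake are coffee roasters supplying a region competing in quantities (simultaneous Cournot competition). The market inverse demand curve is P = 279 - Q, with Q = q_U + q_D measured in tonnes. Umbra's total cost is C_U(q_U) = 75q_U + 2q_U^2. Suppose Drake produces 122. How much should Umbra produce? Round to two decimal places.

With the rival's output fixed at 122, Umbra's profit is π_U = (279 - 122 - q_U)q_U - (75q_U + 2q_U²) = (157 - q_U)q_U - (75q_U + 2q_U²).
∂π_U/∂q_U = 82 - 6q_U = 0, so q_U = 41/3.

13.67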